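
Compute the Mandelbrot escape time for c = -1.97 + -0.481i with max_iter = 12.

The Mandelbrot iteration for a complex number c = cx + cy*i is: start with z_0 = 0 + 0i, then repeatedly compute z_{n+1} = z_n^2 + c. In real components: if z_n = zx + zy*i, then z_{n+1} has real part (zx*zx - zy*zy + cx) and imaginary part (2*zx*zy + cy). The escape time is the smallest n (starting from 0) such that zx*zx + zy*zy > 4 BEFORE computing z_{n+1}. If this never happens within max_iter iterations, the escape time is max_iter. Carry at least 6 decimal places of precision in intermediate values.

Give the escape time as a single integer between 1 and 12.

z_0 = 0 + 0i, c = -1.9700 + -0.4810i
Iter 1: z = -1.9700 + -0.4810i, |z|^2 = 4.1123
Escaped at iteration 1

Answer: 1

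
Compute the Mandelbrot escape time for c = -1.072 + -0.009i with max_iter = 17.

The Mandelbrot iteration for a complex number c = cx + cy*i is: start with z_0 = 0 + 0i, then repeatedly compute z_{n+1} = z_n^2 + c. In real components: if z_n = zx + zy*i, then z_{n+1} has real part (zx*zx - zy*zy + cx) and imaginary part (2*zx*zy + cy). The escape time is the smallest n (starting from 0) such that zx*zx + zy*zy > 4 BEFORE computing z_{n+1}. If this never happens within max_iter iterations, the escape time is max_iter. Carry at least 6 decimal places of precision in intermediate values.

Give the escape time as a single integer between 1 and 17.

Answer: 17

Derivation:
z_0 = 0 + 0i, c = -1.0720 + -0.0090i
Iter 1: z = -1.0720 + -0.0090i, |z|^2 = 1.1493
Iter 2: z = 0.0771 + 0.0103i, |z|^2 = 0.0061
Iter 3: z = -1.0662 + -0.0074i, |z|^2 = 1.1368
Iter 4: z = 0.0646 + 0.0068i, |z|^2 = 0.0042
Iter 5: z = -1.0679 + -0.0081i, |z|^2 = 1.1404
Iter 6: z = 0.0683 + 0.0083i, |z|^2 = 0.0047
Iter 7: z = -1.0674 + -0.0079i, |z|^2 = 1.1394
Iter 8: z = 0.0673 + 0.0078i, |z|^2 = 0.0046
Iter 9: z = -1.0675 + -0.0080i, |z|^2 = 1.1397
Iter 10: z = 0.0676 + 0.0080i, |z|^2 = 0.0046
Iter 11: z = -1.0675 + -0.0079i, |z|^2 = 1.1396
Iter 12: z = 0.0675 + 0.0079i, |z|^2 = 0.0046
Iter 13: z = -1.0675 + -0.0079i, |z|^2 = 1.1396
Iter 14: z = 0.0675 + 0.0079i, |z|^2 = 0.0046
Iter 15: z = -1.0675 + -0.0079i, |z|^2 = 1.1396
Iter 16: z = 0.0675 + 0.0079i, |z|^2 = 0.0046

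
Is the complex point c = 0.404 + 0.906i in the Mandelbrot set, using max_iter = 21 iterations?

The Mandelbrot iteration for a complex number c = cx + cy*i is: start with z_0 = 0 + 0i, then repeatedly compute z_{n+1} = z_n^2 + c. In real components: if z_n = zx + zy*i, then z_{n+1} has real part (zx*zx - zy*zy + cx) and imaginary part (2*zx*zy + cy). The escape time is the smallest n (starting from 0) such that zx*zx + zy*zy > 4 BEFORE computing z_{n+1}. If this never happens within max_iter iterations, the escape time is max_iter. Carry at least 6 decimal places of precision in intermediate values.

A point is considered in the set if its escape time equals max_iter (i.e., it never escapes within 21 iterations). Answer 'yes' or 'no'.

z_0 = 0 + 0i, c = 0.4040 + 0.9060i
Iter 1: z = 0.4040 + 0.9060i, |z|^2 = 0.9841
Iter 2: z = -0.2536 + 1.6380i, |z|^2 = 2.7475
Iter 3: z = -2.2149 + 0.0751i, |z|^2 = 4.9113
Escaped at iteration 3

Answer: no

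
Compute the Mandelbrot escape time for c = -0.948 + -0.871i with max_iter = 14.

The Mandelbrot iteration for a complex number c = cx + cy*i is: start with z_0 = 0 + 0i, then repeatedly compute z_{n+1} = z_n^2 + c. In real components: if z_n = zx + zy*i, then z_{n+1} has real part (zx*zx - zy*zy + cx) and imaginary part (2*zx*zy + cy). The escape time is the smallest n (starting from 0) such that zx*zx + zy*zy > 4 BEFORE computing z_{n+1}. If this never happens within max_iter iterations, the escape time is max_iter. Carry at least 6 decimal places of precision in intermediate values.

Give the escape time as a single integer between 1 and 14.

Answer: 3

Derivation:
z_0 = 0 + 0i, c = -0.9480 + -0.8710i
Iter 1: z = -0.9480 + -0.8710i, |z|^2 = 1.6573
Iter 2: z = -0.8079 + 0.7804i, |z|^2 = 1.2618
Iter 3: z = -0.9043 + -2.1321i, |z|^2 = 5.3634
Escaped at iteration 3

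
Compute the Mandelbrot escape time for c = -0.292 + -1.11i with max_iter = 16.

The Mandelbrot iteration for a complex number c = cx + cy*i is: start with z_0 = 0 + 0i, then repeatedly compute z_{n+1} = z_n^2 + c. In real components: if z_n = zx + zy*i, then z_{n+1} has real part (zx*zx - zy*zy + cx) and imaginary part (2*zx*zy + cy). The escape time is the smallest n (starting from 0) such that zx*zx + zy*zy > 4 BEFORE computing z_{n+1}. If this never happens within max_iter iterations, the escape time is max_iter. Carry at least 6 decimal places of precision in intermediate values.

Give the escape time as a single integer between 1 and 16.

z_0 = 0 + 0i, c = -0.2920 + -1.1100i
Iter 1: z = -0.2920 + -1.1100i, |z|^2 = 1.3174
Iter 2: z = -1.4388 + -0.4618i, |z|^2 = 2.2835
Iter 3: z = 1.5650 + 0.2188i, |z|^2 = 2.4972
Iter 4: z = 2.1094 + -0.4252i, |z|^2 = 4.6305
Escaped at iteration 4

Answer: 4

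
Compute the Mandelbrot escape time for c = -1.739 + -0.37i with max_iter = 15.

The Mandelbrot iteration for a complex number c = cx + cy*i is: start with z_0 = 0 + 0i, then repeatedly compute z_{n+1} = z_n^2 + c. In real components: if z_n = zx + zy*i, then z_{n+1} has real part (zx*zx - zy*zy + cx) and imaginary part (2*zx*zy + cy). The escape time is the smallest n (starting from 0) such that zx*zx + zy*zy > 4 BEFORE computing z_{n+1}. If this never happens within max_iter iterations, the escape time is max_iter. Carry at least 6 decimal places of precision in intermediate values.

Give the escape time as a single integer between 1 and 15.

Answer: 3

Derivation:
z_0 = 0 + 0i, c = -1.7390 + -0.3700i
Iter 1: z = -1.7390 + -0.3700i, |z|^2 = 3.1610
Iter 2: z = 1.1482 + 0.9169i, |z|^2 = 2.1590
Iter 3: z = -1.2612 + 1.7355i, |z|^2 = 4.6027
Escaped at iteration 3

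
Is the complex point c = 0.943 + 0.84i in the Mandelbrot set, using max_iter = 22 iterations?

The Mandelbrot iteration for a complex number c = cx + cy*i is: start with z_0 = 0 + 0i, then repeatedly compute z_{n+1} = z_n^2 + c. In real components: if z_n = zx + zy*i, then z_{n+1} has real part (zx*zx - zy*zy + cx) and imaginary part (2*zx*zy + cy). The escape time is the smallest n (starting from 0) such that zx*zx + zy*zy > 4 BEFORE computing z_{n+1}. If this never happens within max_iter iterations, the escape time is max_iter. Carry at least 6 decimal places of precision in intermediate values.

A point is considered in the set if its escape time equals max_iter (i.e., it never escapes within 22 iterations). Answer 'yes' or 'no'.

Answer: no

Derivation:
z_0 = 0 + 0i, c = 0.9430 + 0.8400i
Iter 1: z = 0.9430 + 0.8400i, |z|^2 = 1.5948
Iter 2: z = 1.1266 + 2.4242i, |z|^2 = 7.1463
Escaped at iteration 2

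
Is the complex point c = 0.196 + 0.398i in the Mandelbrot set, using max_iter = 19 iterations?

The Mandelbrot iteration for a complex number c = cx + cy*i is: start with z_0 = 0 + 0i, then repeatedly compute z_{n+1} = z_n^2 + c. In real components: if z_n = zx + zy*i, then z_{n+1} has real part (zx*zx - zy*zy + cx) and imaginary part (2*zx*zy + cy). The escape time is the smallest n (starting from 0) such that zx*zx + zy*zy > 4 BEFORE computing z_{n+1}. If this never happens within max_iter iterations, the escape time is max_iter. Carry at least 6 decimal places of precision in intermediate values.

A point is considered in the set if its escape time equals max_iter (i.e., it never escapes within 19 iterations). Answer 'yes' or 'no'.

z_0 = 0 + 0i, c = 0.1960 + 0.3980i
Iter 1: z = 0.1960 + 0.3980i, |z|^2 = 0.1968
Iter 2: z = 0.0760 + 0.5540i, |z|^2 = 0.3127
Iter 3: z = -0.1052 + 0.4822i, |z|^2 = 0.2436
Iter 4: z = -0.0255 + 0.2966i, |z|^2 = 0.0886
Iter 5: z = 0.1087 + 0.3829i, |z|^2 = 0.1584
Iter 6: z = 0.0612 + 0.4812i, |z|^2 = 0.2353
Iter 7: z = -0.0318 + 0.4569i, |z|^2 = 0.2098
Iter 8: z = -0.0118 + 0.3689i, |z|^2 = 0.1362
Iter 9: z = 0.0600 + 0.3893i, |z|^2 = 0.1552
Iter 10: z = 0.0480 + 0.4448i, |z|^2 = 0.2001
Iter 11: z = 0.0005 + 0.4407i, |z|^2 = 0.1942
Iter 12: z = 0.0018 + 0.3984i, |z|^2 = 0.1588
Iter 13: z = 0.0372 + 0.3994i, |z|^2 = 0.1609
Iter 14: z = 0.0379 + 0.4278i, |z|^2 = 0.1844
Iter 15: z = 0.0145 + 0.4304i, |z|^2 = 0.1854
Iter 16: z = 0.0110 + 0.4104i, |z|^2 = 0.1686
Iter 17: z = 0.0277 + 0.4070i, |z|^2 = 0.1664
Iter 18: z = 0.0311 + 0.4205i, |z|^2 = 0.1778
Did not escape in 19 iterations → in set

Answer: yes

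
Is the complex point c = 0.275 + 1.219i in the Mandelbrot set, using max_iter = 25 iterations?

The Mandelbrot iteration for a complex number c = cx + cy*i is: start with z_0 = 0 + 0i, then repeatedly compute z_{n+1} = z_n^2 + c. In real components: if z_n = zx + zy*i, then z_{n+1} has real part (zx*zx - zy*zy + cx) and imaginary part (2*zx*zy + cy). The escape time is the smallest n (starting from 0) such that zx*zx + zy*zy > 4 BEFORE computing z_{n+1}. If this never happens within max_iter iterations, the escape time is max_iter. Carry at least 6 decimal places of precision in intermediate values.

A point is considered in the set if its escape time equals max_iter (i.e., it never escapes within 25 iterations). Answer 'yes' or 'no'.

z_0 = 0 + 0i, c = 0.2750 + 1.2190i
Iter 1: z = 0.2750 + 1.2190i, |z|^2 = 1.5616
Iter 2: z = -1.1353 + 1.8895i, |z|^2 = 4.8590
Escaped at iteration 2

Answer: no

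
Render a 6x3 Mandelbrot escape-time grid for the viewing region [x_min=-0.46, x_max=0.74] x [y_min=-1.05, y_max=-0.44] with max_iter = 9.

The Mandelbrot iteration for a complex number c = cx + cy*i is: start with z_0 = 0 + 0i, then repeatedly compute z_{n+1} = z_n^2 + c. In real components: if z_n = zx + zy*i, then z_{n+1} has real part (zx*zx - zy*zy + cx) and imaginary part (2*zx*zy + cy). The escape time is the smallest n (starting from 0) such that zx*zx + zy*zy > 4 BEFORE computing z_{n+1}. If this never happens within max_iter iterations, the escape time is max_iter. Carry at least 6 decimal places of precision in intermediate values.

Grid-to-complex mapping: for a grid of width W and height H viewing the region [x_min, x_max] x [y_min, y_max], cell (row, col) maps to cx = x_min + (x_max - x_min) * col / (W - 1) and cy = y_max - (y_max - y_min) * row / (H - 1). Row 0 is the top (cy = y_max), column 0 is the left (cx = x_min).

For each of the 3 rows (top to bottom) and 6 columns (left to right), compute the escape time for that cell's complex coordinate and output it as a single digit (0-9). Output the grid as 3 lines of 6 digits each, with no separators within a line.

(row=0, col=0): c = -0.4600 + -0.4400i → escape time 9
(row=0, col=1): c = -0.2200 + -0.4400i → escape time 9
(row=0, col=2): c = 0.0200 + -0.4400i → escape time 9
(row=0, col=3): c = 0.2600 + -0.4400i → escape time 9
(row=0, col=4): c = 0.5000 + -0.4400i → escape time 5
(row=0, col=5): c = 0.7400 + -0.4400i → escape time 3
(row=1, col=0): c = -0.4600 + -0.7450i → escape time 6
(row=1, col=1): c = -0.2200 + -0.7450i → escape time 9
(row=1, col=2): c = 0.0200 + -0.7450i → escape time 9
(row=1, col=3): c = 0.2600 + -0.7450i → escape time 5
(row=1, col=4): c = 0.5000 + -0.7450i → escape time 3
(row=1, col=5): c = 0.7400 + -0.7450i → escape time 3
(row=2, col=0): c = -0.4600 + -1.0500i → escape time 4
(row=2, col=1): c = -0.2200 + -1.0500i → escape time 6
(row=2, col=2): c = 0.0200 + -1.0500i → escape time 4
(row=2, col=3): c = 0.2600 + -1.0500i → escape time 3
(row=2, col=4): c = 0.5000 + -1.0500i → escape time 2
(row=2, col=5): c = 0.7400 + -1.0500i → escape time 2

Answer: 999953
699533
464322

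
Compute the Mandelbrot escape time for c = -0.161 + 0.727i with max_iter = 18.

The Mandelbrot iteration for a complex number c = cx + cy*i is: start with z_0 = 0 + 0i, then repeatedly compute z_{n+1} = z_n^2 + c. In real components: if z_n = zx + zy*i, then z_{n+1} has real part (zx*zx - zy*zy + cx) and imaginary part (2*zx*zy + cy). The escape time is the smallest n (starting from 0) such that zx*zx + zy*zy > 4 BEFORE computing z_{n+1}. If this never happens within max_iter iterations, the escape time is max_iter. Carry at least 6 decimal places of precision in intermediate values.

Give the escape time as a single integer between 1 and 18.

Answer: 18

Derivation:
z_0 = 0 + 0i, c = -0.1610 + 0.7270i
Iter 1: z = -0.1610 + 0.7270i, |z|^2 = 0.5544
Iter 2: z = -0.6636 + 0.4929i, |z|^2 = 0.6833
Iter 3: z = 0.0364 + 0.0728i, |z|^2 = 0.0066
Iter 4: z = -0.1650 + 0.7323i, |z|^2 = 0.5635
Iter 5: z = -0.6701 + 0.4854i, |z|^2 = 0.6846
Iter 6: z = 0.0524 + 0.0765i, |z|^2 = 0.0086
Iter 7: z = -0.1641 + 0.7350i, |z|^2 = 0.5672
Iter 8: z = -0.6743 + 0.4857i, |z|^2 = 0.6907
Iter 9: z = 0.0578 + 0.0719i, |z|^2 = 0.0085
Iter 10: z = -0.1628 + 0.7353i, |z|^2 = 0.5672
Iter 11: z = -0.6752 + 0.4875i, |z|^2 = 0.6935
Iter 12: z = 0.0572 + 0.0687i, |z|^2 = 0.0080
Iter 13: z = -0.1624 + 0.7348i, |z|^2 = 0.5664
Iter 14: z = -0.6746 + 0.4882i, |z|^2 = 0.6935
Iter 15: z = 0.0557 + 0.0682i, |z|^2 = 0.0078
Iter 16: z = -0.1626 + 0.7346i, |z|^2 = 0.5661
Iter 17: z = -0.6742 + 0.4882i, |z|^2 = 0.6929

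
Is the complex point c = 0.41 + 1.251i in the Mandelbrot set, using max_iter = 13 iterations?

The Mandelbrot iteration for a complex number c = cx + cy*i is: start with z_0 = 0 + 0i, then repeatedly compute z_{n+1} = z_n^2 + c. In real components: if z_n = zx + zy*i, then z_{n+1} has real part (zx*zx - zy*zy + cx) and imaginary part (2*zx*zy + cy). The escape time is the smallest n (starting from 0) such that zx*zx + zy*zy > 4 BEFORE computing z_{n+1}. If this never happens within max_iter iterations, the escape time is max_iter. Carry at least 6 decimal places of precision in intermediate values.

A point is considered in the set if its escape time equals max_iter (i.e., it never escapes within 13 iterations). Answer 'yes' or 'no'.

Answer: no

Derivation:
z_0 = 0 + 0i, c = 0.4100 + 1.2510i
Iter 1: z = 0.4100 + 1.2510i, |z|^2 = 1.7331
Iter 2: z = -0.9869 + 2.2768i, |z|^2 = 6.1579
Escaped at iteration 2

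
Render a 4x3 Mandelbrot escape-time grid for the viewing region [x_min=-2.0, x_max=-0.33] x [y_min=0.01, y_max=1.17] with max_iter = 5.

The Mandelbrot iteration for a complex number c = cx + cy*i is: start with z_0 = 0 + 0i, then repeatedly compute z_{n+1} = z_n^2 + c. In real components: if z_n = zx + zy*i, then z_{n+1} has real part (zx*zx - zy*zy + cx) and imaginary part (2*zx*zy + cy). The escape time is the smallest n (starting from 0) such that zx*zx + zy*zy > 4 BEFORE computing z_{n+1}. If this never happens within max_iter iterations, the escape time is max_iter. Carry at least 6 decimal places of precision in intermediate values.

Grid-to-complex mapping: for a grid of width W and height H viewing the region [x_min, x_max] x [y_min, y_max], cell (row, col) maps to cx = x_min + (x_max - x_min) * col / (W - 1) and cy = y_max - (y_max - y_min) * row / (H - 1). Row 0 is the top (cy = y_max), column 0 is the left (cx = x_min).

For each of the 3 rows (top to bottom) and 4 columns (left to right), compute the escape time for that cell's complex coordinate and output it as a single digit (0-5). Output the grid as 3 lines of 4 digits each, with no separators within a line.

(row=0, col=0): c = -2.0000 + 1.1700i → escape time 1
(row=0, col=1): c = -1.4433 + 1.1700i → escape time 2
(row=0, col=2): c = -0.8867 + 1.1700i → escape time 3
(row=0, col=3): c = -0.3300 + 1.1700i → escape time 3
(row=1, col=0): c = -2.0000 + 0.5900i → escape time 1
(row=1, col=1): c = -1.4433 + 0.5900i → escape time 3
(row=1, col=2): c = -0.8867 + 0.5900i → escape time 5
(row=1, col=3): c = -0.3300 + 0.5900i → escape time 5
(row=2, col=0): c = -2.0000 + 0.0100i → escape time 1
(row=2, col=1): c = -1.4433 + 0.0100i → escape time 5
(row=2, col=2): c = -0.8867 + 0.0100i → escape time 5
(row=2, col=3): c = -0.3300 + 0.0100i → escape time 5

Answer: 1233
1355
1555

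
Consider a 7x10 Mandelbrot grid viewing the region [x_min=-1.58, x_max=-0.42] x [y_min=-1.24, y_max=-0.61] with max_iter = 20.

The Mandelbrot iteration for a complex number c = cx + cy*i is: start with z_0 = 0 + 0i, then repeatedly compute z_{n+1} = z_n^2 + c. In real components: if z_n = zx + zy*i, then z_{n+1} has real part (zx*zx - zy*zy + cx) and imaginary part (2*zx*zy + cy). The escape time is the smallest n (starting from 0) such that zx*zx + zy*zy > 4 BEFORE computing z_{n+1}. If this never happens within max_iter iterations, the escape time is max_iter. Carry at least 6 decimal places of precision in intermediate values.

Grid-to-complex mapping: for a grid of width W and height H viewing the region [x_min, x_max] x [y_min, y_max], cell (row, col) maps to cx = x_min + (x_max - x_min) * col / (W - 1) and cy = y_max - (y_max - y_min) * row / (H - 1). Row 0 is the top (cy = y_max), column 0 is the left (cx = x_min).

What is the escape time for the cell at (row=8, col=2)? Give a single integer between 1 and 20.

Answer: 3

Derivation:
z_0 = 0 + 0i, c = -1.1933 + -1.1700i
Iter 1: z = -1.1933 + -1.1700i, |z|^2 = 2.7929
Iter 2: z = -1.1382 + 1.6224i, |z|^2 = 3.9277
Iter 3: z = -2.5300 + -4.8632i, |z|^2 = 30.0518
Escaped at iteration 3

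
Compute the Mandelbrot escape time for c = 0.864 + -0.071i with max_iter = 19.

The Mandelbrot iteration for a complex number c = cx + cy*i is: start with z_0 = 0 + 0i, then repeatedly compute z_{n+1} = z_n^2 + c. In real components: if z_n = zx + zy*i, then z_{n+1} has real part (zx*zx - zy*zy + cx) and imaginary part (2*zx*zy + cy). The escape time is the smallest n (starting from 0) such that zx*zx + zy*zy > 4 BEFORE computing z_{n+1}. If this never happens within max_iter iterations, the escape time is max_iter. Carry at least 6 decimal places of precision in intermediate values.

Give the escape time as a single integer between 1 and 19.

Answer: 3

Derivation:
z_0 = 0 + 0i, c = 0.8640 + -0.0710i
Iter 1: z = 0.8640 + -0.0710i, |z|^2 = 0.7515
Iter 2: z = 1.6055 + -0.1937i, |z|^2 = 2.6150
Iter 3: z = 3.4040 + -0.6929i, |z|^2 = 12.0671
Escaped at iteration 3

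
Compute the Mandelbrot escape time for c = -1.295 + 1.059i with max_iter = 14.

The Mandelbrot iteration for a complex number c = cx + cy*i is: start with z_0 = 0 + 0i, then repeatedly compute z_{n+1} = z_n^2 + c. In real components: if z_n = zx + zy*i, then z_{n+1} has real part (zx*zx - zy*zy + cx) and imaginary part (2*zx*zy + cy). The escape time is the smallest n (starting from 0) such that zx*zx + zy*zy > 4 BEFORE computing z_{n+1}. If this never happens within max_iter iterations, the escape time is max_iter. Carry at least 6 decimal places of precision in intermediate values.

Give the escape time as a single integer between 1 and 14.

Answer: 3

Derivation:
z_0 = 0 + 0i, c = -1.2950 + 1.0590i
Iter 1: z = -1.2950 + 1.0590i, |z|^2 = 2.7985
Iter 2: z = -0.7395 + -1.6838i, |z|^2 = 3.3820
Iter 3: z = -3.5834 + 3.5492i, |z|^2 = 25.4378
Escaped at iteration 3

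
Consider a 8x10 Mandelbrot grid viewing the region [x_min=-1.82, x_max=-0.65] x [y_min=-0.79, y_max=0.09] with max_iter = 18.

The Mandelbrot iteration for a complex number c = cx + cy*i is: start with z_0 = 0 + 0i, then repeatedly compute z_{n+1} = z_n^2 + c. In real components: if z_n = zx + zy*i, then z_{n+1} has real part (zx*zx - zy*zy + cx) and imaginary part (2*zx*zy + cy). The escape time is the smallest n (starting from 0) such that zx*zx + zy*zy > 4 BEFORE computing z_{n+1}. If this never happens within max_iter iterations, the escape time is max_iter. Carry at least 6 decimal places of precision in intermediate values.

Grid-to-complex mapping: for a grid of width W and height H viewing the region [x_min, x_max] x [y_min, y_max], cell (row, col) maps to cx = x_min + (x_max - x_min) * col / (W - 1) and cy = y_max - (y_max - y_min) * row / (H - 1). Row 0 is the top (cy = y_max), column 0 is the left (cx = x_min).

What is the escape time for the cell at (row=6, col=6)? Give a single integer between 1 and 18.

z_0 = 0 + 0i, c = -0.8171 + -0.4967i
Iter 1: z = -0.8171 + -0.4967i, |z|^2 = 0.9144
Iter 2: z = -0.3961 + 0.3150i, |z|^2 = 0.2561
Iter 3: z = -0.7595 + -0.7462i, |z|^2 = 1.1337
Iter 4: z = -0.7972 + 0.6368i, |z|^2 = 1.0411
Iter 5: z = -0.5872 + -1.5120i, |z|^2 = 2.6311
Iter 6: z = -2.7585 + 1.2791i, |z|^2 = 9.2456
Escaped at iteration 6

Answer: 6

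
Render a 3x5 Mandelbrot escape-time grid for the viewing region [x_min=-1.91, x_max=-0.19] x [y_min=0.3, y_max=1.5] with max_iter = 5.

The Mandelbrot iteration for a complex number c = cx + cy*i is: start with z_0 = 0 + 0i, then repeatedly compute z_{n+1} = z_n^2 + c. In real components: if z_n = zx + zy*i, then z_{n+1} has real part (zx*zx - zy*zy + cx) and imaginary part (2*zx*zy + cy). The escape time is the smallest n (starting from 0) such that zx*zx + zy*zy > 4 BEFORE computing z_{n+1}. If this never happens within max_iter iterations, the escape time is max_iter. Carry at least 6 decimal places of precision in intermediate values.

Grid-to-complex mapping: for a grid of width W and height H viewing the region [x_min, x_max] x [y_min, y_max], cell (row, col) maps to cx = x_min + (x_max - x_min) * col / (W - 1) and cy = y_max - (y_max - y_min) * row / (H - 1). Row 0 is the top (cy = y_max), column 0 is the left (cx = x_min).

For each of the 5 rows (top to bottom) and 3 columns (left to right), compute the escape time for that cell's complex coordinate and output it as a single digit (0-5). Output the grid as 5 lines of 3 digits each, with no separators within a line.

(row=0, col=0): c = -1.9100 + 1.5000i → escape time 1
(row=0, col=1): c = -1.0500 + 1.5000i → escape time 2
(row=0, col=2): c = -0.1900 + 1.5000i → escape time 2
(row=1, col=0): c = -1.9100 + 1.2000i → escape time 1
(row=1, col=1): c = -1.0500 + 1.2000i → escape time 3
(row=1, col=2): c = -0.1900 + 1.2000i → escape time 3
(row=2, col=0): c = -1.9100 + 0.9000i → escape time 1
(row=2, col=1): c = -1.0500 + 0.9000i → escape time 3
(row=2, col=2): c = -0.1900 + 0.9000i → escape time 5
(row=3, col=0): c = -1.9100 + 0.6000i → escape time 1
(row=3, col=1): c = -1.0500 + 0.6000i → escape time 4
(row=3, col=2): c = -0.1900 + 0.6000i → escape time 5
(row=4, col=0): c = -1.9100 + 0.3000i → escape time 3
(row=4, col=1): c = -1.0500 + 0.3000i → escape time 5
(row=4, col=2): c = -0.1900 + 0.3000i → escape time 5

Answer: 122
133
135
145
355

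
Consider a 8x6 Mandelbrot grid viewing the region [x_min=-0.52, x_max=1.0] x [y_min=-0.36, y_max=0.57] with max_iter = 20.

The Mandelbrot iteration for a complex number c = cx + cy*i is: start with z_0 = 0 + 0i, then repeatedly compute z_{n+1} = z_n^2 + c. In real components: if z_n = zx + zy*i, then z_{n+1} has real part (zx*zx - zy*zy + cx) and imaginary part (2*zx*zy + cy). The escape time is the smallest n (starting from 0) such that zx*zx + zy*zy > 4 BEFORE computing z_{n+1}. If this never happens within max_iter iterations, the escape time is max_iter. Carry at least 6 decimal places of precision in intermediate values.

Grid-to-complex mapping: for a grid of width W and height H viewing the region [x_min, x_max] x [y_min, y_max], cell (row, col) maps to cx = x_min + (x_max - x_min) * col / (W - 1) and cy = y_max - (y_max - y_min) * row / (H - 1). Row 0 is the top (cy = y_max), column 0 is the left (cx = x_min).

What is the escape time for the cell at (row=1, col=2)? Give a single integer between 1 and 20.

z_0 = 0 + 0i, c = -0.0857 + 0.3840i
Iter 1: z = -0.0857 + 0.3840i, |z|^2 = 0.1548
Iter 2: z = -0.2258 + 0.3182i, |z|^2 = 0.1522
Iter 3: z = -0.1360 + 0.2403i, |z|^2 = 0.0762
Iter 4: z = -0.1250 + 0.3187i, |z|^2 = 0.1172
Iter 5: z = -0.1716 + 0.3044i, |z|^2 = 0.1221
Iter 6: z = -0.1489 + 0.2795i, |z|^2 = 0.1003
Iter 7: z = -0.1417 + 0.3008i, |z|^2 = 0.1105
Iter 8: z = -0.1561 + 0.2988i, |z|^2 = 0.1136
Iter 9: z = -0.1506 + 0.2907i, |z|^2 = 0.1072
Iter 10: z = -0.1475 + 0.2964i, |z|^2 = 0.1096
Iter 11: z = -0.1518 + 0.2965i, |z|^2 = 0.1110
Iter 12: z = -0.1506 + 0.2940i, |z|^2 = 0.1091
Iter 13: z = -0.1495 + 0.2955i, |z|^2 = 0.1096
Iter 14: z = -0.1507 + 0.2957i, |z|^2 = 0.1101
Iter 15: z = -0.1504 + 0.2949i, |z|^2 = 0.1096
Iter 16: z = -0.1500 + 0.2953i, |z|^2 = 0.1097
Iter 17: z = -0.1504 + 0.2954i, |z|^2 = 0.1099
Iter 18: z = -0.1504 + 0.2952i, |z|^2 = 0.1097
Iter 19: z = -0.1502 + 0.2952i, |z|^2 = 0.1097

Answer: 20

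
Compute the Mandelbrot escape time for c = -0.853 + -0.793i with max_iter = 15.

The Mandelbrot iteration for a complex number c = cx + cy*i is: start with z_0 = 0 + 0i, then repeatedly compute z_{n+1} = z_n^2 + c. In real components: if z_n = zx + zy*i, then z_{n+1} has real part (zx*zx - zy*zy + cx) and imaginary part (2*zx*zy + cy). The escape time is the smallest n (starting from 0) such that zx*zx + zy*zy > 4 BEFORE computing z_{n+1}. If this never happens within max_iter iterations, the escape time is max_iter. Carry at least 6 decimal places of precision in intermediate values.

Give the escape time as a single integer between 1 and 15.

z_0 = 0 + 0i, c = -0.8530 + -0.7930i
Iter 1: z = -0.8530 + -0.7930i, |z|^2 = 1.3565
Iter 2: z = -0.7542 + 0.5599i, |z|^2 = 0.8823
Iter 3: z = -0.5976 + -1.6375i, |z|^2 = 3.0386
Iter 4: z = -3.1774 + 1.1641i, |z|^2 = 11.4511
Escaped at iteration 4

Answer: 4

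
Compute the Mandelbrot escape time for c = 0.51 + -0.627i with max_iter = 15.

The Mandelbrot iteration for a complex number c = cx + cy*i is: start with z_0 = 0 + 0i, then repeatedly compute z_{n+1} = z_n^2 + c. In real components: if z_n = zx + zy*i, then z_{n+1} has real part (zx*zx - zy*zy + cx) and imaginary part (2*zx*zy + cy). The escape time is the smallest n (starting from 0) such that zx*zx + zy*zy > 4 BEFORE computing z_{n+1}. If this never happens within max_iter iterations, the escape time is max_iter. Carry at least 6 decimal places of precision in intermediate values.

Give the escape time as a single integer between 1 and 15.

Answer: 4

Derivation:
z_0 = 0 + 0i, c = 0.5100 + -0.6270i
Iter 1: z = 0.5100 + -0.6270i, |z|^2 = 0.6532
Iter 2: z = 0.3770 + -1.2665i, |z|^2 = 1.7462
Iter 3: z = -0.9520 + -1.5819i, |z|^2 = 3.4087
Iter 4: z = -1.0861 + 2.3850i, |z|^2 = 6.8677
Escaped at iteration 4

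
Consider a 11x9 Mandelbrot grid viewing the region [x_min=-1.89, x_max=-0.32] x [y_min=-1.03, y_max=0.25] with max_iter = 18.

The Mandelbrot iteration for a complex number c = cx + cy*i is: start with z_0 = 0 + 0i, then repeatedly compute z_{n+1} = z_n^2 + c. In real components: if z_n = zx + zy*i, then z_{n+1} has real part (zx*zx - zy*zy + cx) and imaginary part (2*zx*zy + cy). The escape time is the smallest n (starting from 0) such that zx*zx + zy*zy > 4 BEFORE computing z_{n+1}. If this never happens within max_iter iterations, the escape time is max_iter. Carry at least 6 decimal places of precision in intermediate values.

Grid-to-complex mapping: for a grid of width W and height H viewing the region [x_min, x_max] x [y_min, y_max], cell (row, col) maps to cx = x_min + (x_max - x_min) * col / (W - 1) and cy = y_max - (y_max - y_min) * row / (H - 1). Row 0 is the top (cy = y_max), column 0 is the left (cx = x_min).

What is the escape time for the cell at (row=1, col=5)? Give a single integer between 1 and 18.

z_0 = 0 + 0i, c = -1.1050 + 0.0900i
Iter 1: z = -1.1050 + 0.0900i, |z|^2 = 1.2291
Iter 2: z = 0.1079 + -0.1089i, |z|^2 = 0.0235
Iter 3: z = -1.1052 + 0.0665i, |z|^2 = 1.2259
Iter 4: z = 0.1121 + -0.0570i, |z|^2 = 0.0158
Iter 5: z = -1.0957 + 0.0772i, |z|^2 = 1.2065
Iter 6: z = 0.0896 + -0.0792i, |z|^2 = 0.0143
Iter 7: z = -1.1033 + 0.0758i, |z|^2 = 1.2229
Iter 8: z = 0.1064 + -0.0773i, |z|^2 = 0.0173
Iter 9: z = -1.0996 + 0.0736i, |z|^2 = 1.2146
Iter 10: z = 0.0988 + -0.0718i, |z|^2 = 0.0149
Iter 11: z = -1.1004 + 0.0758i, |z|^2 = 1.2166
Iter 12: z = 0.1001 + -0.0769i, |z|^2 = 0.0159
Iter 13: z = -1.1009 + 0.0746i, |z|^2 = 1.2175
Iter 14: z = 0.1014 + -0.0743i, |z|^2 = 0.0158
Iter 15: z = -1.1002 + 0.0749i, |z|^2 = 1.2161
Iter 16: z = 0.0999 + -0.0749i, |z|^2 = 0.0156
Iter 17: z = -1.1006 + 0.0750i, |z|^2 = 1.2170

Answer: 18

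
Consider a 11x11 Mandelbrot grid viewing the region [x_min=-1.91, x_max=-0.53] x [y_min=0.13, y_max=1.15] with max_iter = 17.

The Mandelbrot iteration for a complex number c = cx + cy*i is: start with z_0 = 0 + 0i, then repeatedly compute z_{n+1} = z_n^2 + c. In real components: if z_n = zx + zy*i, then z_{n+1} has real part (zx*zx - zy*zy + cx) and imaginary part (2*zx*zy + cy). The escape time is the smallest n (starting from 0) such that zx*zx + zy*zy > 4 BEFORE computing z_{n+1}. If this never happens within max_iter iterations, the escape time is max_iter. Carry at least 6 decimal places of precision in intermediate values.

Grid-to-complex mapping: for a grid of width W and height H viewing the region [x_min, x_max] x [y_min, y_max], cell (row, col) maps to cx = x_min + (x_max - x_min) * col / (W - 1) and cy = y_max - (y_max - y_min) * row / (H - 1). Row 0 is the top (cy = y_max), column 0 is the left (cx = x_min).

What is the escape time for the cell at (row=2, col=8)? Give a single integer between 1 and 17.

Answer: 3

Derivation:
z_0 = 0 + 0i, c = -0.8060 + 0.9460i
Iter 1: z = -0.8060 + 0.9460i, |z|^2 = 1.5446
Iter 2: z = -1.0513 + -0.5790i, |z|^2 = 1.4404
Iter 3: z = -0.0360 + 2.1633i, |z|^2 = 4.6811
Escaped at iteration 3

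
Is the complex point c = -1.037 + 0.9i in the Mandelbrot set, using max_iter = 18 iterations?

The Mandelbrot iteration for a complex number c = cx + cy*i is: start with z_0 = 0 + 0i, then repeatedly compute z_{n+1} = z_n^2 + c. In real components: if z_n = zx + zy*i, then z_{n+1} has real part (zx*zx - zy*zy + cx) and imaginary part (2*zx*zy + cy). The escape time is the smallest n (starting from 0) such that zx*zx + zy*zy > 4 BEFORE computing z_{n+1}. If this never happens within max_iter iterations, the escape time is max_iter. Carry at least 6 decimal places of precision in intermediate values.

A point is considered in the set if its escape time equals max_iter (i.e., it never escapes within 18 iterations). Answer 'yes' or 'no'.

z_0 = 0 + 0i, c = -1.0370 + 0.9000i
Iter 1: z = -1.0370 + 0.9000i, |z|^2 = 1.8854
Iter 2: z = -0.7716 + -0.9666i, |z|^2 = 1.5297
Iter 3: z = -1.3759 + 2.3917i, |z|^2 = 7.6134
Escaped at iteration 3

Answer: no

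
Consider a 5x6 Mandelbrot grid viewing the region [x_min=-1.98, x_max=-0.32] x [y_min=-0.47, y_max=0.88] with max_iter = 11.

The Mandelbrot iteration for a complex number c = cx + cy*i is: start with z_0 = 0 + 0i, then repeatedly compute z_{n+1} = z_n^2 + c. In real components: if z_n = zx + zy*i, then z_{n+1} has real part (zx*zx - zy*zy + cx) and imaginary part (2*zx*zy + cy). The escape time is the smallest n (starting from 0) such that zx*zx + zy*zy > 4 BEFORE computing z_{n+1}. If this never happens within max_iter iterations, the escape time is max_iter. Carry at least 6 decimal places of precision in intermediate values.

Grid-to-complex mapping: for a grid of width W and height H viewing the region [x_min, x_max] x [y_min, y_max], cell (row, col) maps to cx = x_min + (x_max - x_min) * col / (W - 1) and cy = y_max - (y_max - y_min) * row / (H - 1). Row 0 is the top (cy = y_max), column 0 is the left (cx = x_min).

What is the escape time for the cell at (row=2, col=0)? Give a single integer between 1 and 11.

z_0 = 0 + 0i, c = -1.9800 + 0.3400i
Iter 1: z = -1.9800 + 0.3400i, |z|^2 = 4.0360
Escaped at iteration 1

Answer: 1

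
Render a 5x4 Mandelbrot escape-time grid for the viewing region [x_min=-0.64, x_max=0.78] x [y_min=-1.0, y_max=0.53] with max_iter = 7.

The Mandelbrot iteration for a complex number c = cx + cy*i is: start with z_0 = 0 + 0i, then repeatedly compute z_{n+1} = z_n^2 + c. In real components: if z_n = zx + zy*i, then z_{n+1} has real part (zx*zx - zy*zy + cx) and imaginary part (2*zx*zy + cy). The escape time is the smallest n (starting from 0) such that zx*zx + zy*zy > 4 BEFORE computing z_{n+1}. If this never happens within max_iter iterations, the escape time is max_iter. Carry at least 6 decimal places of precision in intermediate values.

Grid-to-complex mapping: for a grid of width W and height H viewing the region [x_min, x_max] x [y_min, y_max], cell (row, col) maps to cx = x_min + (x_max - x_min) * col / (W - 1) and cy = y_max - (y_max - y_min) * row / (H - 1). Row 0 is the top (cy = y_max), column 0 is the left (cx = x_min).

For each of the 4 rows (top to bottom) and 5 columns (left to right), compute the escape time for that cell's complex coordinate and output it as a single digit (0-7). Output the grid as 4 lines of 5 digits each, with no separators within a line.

(row=0, col=0): c = -0.6400 + 0.5300i → escape time 7
(row=0, col=1): c = -0.2850 + 0.5300i → escape time 7
(row=0, col=2): c = 0.0700 + 0.5300i → escape time 7
(row=0, col=3): c = 0.4250 + 0.5300i → escape time 6
(row=0, col=4): c = 0.7800 + 0.5300i → escape time 3
(row=1, col=0): c = -0.6400 + 0.0200i → escape time 7
(row=1, col=1): c = -0.2850 + 0.0200i → escape time 7
(row=1, col=2): c = 0.0700 + 0.0200i → escape time 7
(row=1, col=3): c = 0.4250 + 0.0200i → escape time 6
(row=1, col=4): c = 0.7800 + 0.0200i → escape time 3
(row=2, col=0): c = -0.6400 + -0.4900i → escape time 7
(row=2, col=1): c = -0.2850 + -0.4900i → escape time 7
(row=2, col=2): c = 0.0700 + -0.4900i → escape time 7
(row=2, col=3): c = 0.4250 + -0.4900i → escape time 6
(row=2, col=4): c = 0.7800 + -0.4900i → escape time 3
(row=3, col=0): c = -0.6400 + -1.0000i → escape time 4
(row=3, col=1): c = -0.2850 + -1.0000i → escape time 5
(row=3, col=2): c = 0.0700 + -1.0000i → escape time 4
(row=3, col=3): c = 0.4250 + -1.0000i → escape time 3
(row=3, col=4): c = 0.7800 + -1.0000i → escape time 2

Answer: 77763
77763
77763
45432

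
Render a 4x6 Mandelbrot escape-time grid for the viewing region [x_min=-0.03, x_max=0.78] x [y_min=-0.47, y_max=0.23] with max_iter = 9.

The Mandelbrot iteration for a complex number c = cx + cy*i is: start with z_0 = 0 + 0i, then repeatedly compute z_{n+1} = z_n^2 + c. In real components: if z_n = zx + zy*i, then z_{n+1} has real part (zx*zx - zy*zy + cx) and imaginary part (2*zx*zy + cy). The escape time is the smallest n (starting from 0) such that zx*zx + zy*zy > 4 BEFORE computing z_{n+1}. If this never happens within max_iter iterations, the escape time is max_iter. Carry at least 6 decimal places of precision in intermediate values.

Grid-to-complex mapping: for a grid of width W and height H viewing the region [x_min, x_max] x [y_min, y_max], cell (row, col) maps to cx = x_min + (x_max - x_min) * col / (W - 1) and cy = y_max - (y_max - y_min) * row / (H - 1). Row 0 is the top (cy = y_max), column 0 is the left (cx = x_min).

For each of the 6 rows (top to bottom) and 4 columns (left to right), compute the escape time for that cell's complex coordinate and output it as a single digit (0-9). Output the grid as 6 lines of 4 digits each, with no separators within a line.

(row=0, col=0): c = -0.0300 + 0.2300i → escape time 9
(row=0, col=1): c = 0.2400 + 0.2300i → escape time 9
(row=0, col=2): c = 0.5100 + 0.2300i → escape time 5
(row=0, col=3): c = 0.7800 + 0.2300i → escape time 3
(row=1, col=0): c = -0.0300 + 0.0900i → escape time 9
(row=1, col=1): c = 0.2400 + 0.0900i → escape time 9
(row=1, col=2): c = 0.5100 + 0.0900i → escape time 5
(row=1, col=3): c = 0.7800 + 0.0900i → escape time 3
(row=2, col=0): c = -0.0300 + -0.0500i → escape time 9
(row=2, col=1): c = 0.2400 + -0.0500i → escape time 9
(row=2, col=2): c = 0.5100 + -0.0500i → escape time 5
(row=2, col=3): c = 0.7800 + -0.0500i → escape time 3
(row=3, col=0): c = -0.0300 + -0.1900i → escape time 9
(row=3, col=1): c = 0.2400 + -0.1900i → escape time 9
(row=3, col=2): c = 0.5100 + -0.1900i → escape time 5
(row=3, col=3): c = 0.7800 + -0.1900i → escape time 3
(row=4, col=0): c = -0.0300 + -0.3300i → escape time 9
(row=4, col=1): c = 0.2400 + -0.3300i → escape time 9
(row=4, col=2): c = 0.5100 + -0.3300i → escape time 5
(row=4, col=3): c = 0.7800 + -0.3300i → escape time 3
(row=5, col=0): c = -0.0300 + -0.4700i → escape time 9
(row=5, col=1): c = 0.2400 + -0.4700i → escape time 9
(row=5, col=2): c = 0.5100 + -0.4700i → escape time 5
(row=5, col=3): c = 0.7800 + -0.4700i → escape time 3

Answer: 9953
9953
9953
9953
9953
9953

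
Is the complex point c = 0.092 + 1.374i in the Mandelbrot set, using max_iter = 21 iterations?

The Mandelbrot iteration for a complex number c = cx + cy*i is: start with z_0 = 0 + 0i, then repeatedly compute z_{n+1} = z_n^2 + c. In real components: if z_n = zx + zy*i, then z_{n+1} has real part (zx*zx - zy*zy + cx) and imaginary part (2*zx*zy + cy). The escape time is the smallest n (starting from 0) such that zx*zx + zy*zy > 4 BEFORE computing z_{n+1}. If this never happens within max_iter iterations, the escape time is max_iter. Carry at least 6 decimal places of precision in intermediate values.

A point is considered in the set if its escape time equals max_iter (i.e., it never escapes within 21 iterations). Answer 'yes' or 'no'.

Answer: no

Derivation:
z_0 = 0 + 0i, c = 0.0920 + 1.3740i
Iter 1: z = 0.0920 + 1.3740i, |z|^2 = 1.8963
Iter 2: z = -1.7874 + 1.6268i, |z|^2 = 5.8414
Escaped at iteration 2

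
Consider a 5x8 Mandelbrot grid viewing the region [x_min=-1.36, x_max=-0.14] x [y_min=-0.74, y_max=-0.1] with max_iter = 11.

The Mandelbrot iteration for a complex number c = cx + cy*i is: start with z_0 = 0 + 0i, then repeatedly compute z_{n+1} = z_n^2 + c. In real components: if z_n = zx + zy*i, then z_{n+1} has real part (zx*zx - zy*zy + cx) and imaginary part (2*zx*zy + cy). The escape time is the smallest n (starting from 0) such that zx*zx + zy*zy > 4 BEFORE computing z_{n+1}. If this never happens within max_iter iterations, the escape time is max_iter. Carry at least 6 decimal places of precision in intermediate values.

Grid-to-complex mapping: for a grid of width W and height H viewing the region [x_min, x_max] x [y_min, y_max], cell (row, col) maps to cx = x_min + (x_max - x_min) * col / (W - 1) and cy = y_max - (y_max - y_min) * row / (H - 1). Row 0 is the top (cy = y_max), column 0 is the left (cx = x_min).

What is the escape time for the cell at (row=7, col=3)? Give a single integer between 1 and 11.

z_0 = 0 + 0i, c = -0.4450 + -0.7400i
Iter 1: z = -0.4450 + -0.7400i, |z|^2 = 0.7456
Iter 2: z = -0.7946 + -0.0814i, |z|^2 = 0.6380
Iter 3: z = 0.1797 + -0.6106i, |z|^2 = 0.4052
Iter 4: z = -0.7856 + -0.9595i, |z|^2 = 1.5378
Iter 5: z = -0.7485 + 0.7675i, |z|^2 = 1.1493
Iter 6: z = -0.4739 + -1.8890i, |z|^2 = 3.7927
Iter 7: z = -3.7886 + 1.0502i, |z|^2 = 15.4568
Escaped at iteration 7

Answer: 7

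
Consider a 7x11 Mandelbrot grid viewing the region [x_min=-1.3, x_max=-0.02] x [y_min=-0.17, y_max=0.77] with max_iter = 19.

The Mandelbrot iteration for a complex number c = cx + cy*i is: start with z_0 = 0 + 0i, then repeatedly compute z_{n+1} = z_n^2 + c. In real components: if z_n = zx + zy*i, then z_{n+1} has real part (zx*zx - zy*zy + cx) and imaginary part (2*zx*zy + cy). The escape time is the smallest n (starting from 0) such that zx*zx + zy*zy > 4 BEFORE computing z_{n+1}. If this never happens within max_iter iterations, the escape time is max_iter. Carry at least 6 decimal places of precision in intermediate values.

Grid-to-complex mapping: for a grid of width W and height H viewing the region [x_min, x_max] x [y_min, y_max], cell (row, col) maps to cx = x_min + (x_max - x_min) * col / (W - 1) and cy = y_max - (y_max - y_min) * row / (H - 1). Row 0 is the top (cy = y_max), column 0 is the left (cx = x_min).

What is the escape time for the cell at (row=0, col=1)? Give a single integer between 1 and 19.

z_0 = 0 + 0i, c = -1.0867 + 0.7700i
Iter 1: z = -1.0867 + 0.7700i, |z|^2 = 1.7737
Iter 2: z = -0.4987 + -0.9035i, |z|^2 = 1.0650
Iter 3: z = -1.6542 + 1.6712i, |z|^2 = 5.5291
Escaped at iteration 3

Answer: 3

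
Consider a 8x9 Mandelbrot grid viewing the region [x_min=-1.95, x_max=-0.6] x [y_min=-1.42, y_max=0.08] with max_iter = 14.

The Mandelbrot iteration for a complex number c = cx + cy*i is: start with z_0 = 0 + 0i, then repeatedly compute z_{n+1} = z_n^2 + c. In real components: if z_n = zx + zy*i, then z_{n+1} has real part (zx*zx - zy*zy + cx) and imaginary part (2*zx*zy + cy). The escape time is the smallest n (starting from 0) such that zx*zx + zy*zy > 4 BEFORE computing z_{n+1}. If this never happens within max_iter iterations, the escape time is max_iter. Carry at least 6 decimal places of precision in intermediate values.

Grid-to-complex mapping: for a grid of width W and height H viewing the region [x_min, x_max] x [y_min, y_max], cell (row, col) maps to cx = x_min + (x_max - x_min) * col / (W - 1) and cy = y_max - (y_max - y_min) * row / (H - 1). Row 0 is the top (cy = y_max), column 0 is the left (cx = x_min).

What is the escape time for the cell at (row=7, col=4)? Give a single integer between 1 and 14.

Answer: 2

Derivation:
z_0 = 0 + 0i, c = -1.1786 + -1.2325i
Iter 1: z = -1.1786 + -1.2325i, |z|^2 = 2.9081
Iter 2: z = -1.3086 + 1.6727i, |z|^2 = 4.5103
Escaped at iteration 2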